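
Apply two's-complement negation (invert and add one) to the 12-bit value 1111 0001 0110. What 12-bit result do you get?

Invert: 000011101001. Add 1: 000011101010.

000011101010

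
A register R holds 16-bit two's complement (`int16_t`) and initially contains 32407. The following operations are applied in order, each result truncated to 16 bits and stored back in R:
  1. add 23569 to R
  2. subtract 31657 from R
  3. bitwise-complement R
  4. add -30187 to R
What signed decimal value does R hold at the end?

11029

Start: R = 32407 = 0111111010010111.
R = 32407 + 23569 = 55976; wraps to -9560 = 1101101010101000
R = -9560 − 31657 = -41217; wraps to 24319 = 0101111011111111
R = NOT 0101111011111111 = 1010000100000000 = -24320
R = -24320 + (-30187) = -54507; wraps to 11029 = 0010101100010101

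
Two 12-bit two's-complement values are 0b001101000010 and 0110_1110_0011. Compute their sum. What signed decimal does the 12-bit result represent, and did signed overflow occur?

-1499; overflow

0b001101000010 → 001101000010 = 834 (signed)
0110_1110_0011 → 011011100011 = 1763 (signed)
  001101000010
+ 011011100011
= 101000100101
Result 101000100101: MSB = 1 → 2597 − 4096 = -1499.
Both addends are non-negative but the stored result is negative: signed overflow. The true value 834 + 1763 = 2597 lies outside [-2048, 2047].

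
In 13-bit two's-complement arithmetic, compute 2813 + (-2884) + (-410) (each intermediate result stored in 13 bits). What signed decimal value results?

-481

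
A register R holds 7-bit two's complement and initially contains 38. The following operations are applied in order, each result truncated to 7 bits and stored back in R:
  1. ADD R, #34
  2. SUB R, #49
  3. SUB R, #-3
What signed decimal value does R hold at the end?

26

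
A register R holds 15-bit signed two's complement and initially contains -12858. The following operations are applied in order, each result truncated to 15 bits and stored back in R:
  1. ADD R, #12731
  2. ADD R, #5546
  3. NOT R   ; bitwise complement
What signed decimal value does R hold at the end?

Start: R = -12858 = 100110111000110.
R = -12858 + 12731 = -127 = 111111110000001
R = -127 + 5546 = 5419 = 001010100101011
R = NOT 001010100101011 = 110101011010100 = -5420

-5420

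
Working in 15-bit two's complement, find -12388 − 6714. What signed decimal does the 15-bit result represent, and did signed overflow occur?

13666; overflow

-12388 → 100111110011100
6714 → 001101000111010
Subtract via negate-and-add: invert 001101000111010 + 1 = 110010111000110 (i.e. -6714).
  100111110011100
+ 110010111000110
= 011010101100010  (discard carry-out 1)
Result 011010101100010: MSB = 0 → value 13666.
Both addends (after negating the subtrahend) are negative but the stored result is non-negative: signed overflow. The true value -12388 − 6714 = -19102 lies outside [-16384, 16383].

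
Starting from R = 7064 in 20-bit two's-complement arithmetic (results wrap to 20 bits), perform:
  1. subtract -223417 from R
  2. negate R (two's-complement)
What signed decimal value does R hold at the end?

-230481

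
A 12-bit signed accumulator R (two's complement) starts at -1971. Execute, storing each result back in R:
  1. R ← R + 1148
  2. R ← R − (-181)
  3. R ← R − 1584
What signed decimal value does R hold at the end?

Start: R = -1971 = 100001001101.
R = -1971 + 1148 = -823 = 110011001001
R = -823 − (-181) = -642 = 110101111110
R = -642 − 1584 = -2226; wraps to 1870 = 011101001110

1870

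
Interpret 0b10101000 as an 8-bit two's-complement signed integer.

MSB is 1, so the value is negative.
Unsigned reading: 168. Subtract 2^8 = 256: 168 − 256 = -88.

-88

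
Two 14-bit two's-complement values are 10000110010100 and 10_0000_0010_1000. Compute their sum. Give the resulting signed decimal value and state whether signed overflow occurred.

444; overflow

10000110010100 = -7788 (signed)
10_0000_0010_1000 → 10000000101000 = -8152 (signed)
  10000110010100
+ 10000000101000
= 00000110111100  (discard carry-out 1)
Result 00000110111100: MSB = 0 → value 444.
Both addends are negative but the stored result is non-negative: signed overflow. The true value -7788 + (-8152) = -15940 lies outside [-8192, 8191].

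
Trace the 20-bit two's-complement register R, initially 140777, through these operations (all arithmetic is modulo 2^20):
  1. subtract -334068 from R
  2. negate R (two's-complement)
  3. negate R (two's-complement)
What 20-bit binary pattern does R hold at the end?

01110011111011011101

Start: R = 140777 = 00100010010111101001.
R = 140777 − (-334068) = 474845 = 01110011111011011101
R = −(474845) = -474845 = 10001100000100100011
R = −(-474845) = 474845 = 01110011111011011101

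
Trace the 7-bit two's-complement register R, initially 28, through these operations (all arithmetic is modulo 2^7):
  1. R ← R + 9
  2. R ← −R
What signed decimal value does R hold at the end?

-37

Start: R = 28 = 0011100.
R = 28 + 9 = 37 = 0100101
R = −(37) = -37 = 1011011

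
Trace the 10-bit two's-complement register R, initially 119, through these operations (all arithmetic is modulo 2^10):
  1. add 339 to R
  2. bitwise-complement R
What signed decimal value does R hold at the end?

Start: R = 119 = 0001110111.
R = 119 + 339 = 458 = 0111001010
R = NOT 0111001010 = 1000110101 = -459

-459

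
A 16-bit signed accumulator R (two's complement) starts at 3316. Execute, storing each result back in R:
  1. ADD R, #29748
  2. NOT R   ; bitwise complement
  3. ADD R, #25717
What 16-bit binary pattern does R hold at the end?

1110001101001100

Start: R = 3316 = 0000110011110100.
R = 3316 + 29748 = 33064; wraps to -32472 = 1000000100101000
R = NOT 1000000100101000 = 0111111011010111 = 32471
R = 32471 + 25717 = 58188; wraps to -7348 = 1110001101001100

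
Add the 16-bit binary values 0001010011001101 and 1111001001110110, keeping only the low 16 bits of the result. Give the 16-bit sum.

  0001010011001101
+ 1111001001110110
= 0000011101000011  (discard carry-out 1)

0000011101000011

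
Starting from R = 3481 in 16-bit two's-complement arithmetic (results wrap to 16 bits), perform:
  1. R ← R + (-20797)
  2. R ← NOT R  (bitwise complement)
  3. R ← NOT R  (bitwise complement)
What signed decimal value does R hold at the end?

-17316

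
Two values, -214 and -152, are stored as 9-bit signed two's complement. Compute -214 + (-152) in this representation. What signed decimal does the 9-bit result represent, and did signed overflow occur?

146; overflow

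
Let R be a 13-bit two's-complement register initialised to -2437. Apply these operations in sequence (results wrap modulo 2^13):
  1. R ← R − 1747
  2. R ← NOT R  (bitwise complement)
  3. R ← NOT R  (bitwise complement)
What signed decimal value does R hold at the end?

Start: R = -2437 = 1011001111011.
R = -2437 − 1747 = -4184; wraps to 4008 = 0111110101000
R = NOT 0111110101000 = 1000001010111 = -4009
R = NOT 1000001010111 = 0111110101000 = 4008

4008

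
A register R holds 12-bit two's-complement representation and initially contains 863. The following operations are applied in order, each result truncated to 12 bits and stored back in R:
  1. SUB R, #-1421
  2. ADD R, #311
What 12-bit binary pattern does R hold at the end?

101000100011

Start: R = 863 = 001101011111.
R = 863 − (-1421) = 2284; wraps to -1812 = 100011101100
R = -1812 + 311 = -1501 = 101000100011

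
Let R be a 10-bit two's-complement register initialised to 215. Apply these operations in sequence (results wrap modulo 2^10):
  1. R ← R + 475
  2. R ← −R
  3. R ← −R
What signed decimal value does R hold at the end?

Start: R = 215 = 0011010111.
R = 215 + 475 = 690; wraps to -334 = 1010110010
R = −(-334) = 334 = 0101001110
R = −(334) = -334 = 1010110010

-334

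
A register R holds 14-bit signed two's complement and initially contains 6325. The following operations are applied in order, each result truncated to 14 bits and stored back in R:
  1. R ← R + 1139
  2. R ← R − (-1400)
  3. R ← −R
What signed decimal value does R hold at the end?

7520

Start: R = 6325 = 01100010110101.
R = 6325 + 1139 = 7464 = 01110100101000
R = 7464 − (-1400) = 8864; wraps to -7520 = 10001010100000
R = −(-7520) = 7520 = 01110101100000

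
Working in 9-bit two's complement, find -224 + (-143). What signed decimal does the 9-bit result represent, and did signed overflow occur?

-224 → 100100000
-143 → 101110001
  100100000
+ 101110001
= 010010001  (discard carry-out 1)
Result 010010001: MSB = 0 → value 145.
Both addends are negative but the stored result is non-negative: signed overflow. The true value -224 + (-143) = -367 lies outside [-256, 255].

145; overflow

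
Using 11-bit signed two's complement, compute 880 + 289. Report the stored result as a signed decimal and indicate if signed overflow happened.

-879; overflow

880 → 01101110000
289 → 00100100001
  01101110000
+ 00100100001
= 10010010001
Result 10010010001: MSB = 1 → 1169 − 2048 = -879.
Both addends are non-negative but the stored result is negative: signed overflow. The true value 880 + 289 = 1169 lies outside [-1024, 1023].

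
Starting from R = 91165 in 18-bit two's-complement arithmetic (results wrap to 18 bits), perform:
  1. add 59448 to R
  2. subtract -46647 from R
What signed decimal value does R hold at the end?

Start: R = 91165 = 010110010000011101.
R = 91165 + 59448 = 150613; wraps to -111531 = 100100110001010101
R = -111531 − (-46647) = -64884 = 110000001010001100

-64884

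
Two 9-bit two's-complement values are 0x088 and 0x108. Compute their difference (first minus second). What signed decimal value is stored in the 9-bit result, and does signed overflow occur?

0x088 = 010001000 = 136 (signed)
0x108 = 100001000 = -248 (signed)
Subtract via negate-and-add: invert 100001000 + 1 = 011111000 (i.e. 248).
  010001000
+ 011111000
= 110000000
Result 110000000: MSB = 1 → 384 − 512 = -128.
Both addends (after negating the subtrahend) are non-negative but the stored result is negative: signed overflow. The true value 136 − (-248) = 384 lies outside [-256, 255].

-128; overflow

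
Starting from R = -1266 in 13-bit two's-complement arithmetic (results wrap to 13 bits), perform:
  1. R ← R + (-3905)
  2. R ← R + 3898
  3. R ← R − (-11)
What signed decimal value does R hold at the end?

-1262

Start: R = -1266 = 1101100001110.
R = -1266 + (-3905) = -5171; wraps to 3021 = 0101111001101
R = 3021 + 3898 = 6919; wraps to -1273 = 1101100000111
R = -1273 − (-11) = -1262 = 1101100010010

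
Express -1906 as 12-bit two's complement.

|-1906| = 1906 = 011101110010 in 12 bits.
Invert the bits: 100010001101. Add 1: 100010001110.

100010001110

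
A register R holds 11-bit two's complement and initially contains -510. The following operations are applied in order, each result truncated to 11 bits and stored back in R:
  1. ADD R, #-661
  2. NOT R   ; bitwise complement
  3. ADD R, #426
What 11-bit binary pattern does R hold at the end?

Start: R = -510 = 11000000010.
R = -510 + (-661) = -1171; wraps to 877 = 01101101101
R = NOT 01101101101 = 10010010010 = -878
R = -878 + 426 = -452 = 11000111100

11000111100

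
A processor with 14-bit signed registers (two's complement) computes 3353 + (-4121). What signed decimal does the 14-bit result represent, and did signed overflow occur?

-768; no overflow

3353 → 00110100011001
-4121 → 10111111100111
  00110100011001
+ 10111111100111
= 11110100000000
Result 11110100000000: MSB = 1 → 15616 − 16384 = -768.
Addends have opposite signs, so signed overflow cannot occur.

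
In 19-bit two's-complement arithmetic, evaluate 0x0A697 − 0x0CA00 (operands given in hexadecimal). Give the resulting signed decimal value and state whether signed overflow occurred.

0x0A697 = 0001010011010010111 = 42647 (signed)
0x0CA00 = 0001100101000000000 = 51712 (signed)
Subtract via negate-and-add: invert 0001100101000000000 + 1 = 1110011011000000000 (i.e. -51712).
  0001010011010010111
+ 1110011011000000000
= 1111101110010010111
Result 1111101110010010111: MSB = 1 → 515223 − 524288 = -9065.
Addends (after negating the subtrahend) have opposite signs, so signed overflow cannot occur.

-9065; no overflow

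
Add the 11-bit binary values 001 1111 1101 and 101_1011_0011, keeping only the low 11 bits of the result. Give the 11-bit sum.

  00111111101
+ 10110110011
= 11110110000

11110110000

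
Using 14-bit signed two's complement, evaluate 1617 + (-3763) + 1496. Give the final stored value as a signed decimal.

-650

1617 + (-3763) = -2146 (11011110011110)
-2146 + 1496 = -650 (11110101110110)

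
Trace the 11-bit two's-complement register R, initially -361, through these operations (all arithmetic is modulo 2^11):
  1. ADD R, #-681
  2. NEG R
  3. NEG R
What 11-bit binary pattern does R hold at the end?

01111101110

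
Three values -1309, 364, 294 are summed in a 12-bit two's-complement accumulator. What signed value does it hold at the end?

-651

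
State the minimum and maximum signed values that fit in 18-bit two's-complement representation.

min = -131072, max = 131071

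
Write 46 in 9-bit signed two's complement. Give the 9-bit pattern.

000101110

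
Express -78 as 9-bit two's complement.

110110010

|-78| = 78 = 001001110 in 9 bits.
Invert the bits: 110110001. Add 1: 110110010.
Check: 110110010 reads as 434 − 512 = -78.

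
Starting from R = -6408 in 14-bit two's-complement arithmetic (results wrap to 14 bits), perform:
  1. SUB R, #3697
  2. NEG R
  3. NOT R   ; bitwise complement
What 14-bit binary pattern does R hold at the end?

01100010000110

Start: R = -6408 = 10011011111000.
R = -6408 − 3697 = -10105; wraps to 6279 = 01100010000111
R = −(6279) = -6279 = 10011101111001
R = NOT 10011101111001 = 01100010000110 = 6278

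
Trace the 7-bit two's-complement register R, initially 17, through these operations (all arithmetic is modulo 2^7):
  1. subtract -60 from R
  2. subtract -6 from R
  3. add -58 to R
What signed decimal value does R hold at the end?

25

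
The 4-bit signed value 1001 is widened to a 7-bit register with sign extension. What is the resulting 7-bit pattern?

MSB of 1001 is 1; replicate it into the new high bits.
111|1001 → 1111001 (still -7).

1111001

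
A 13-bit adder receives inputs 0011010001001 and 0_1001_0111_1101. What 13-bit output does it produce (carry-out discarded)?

1000000000110

  0011010001001
+ 0100101111101
= 1000000000110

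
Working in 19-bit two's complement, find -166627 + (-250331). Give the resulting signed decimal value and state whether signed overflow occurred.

107330; overflow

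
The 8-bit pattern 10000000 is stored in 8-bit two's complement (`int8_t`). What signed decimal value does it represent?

MSB is 1, so the value is negative.
Invert: 01111111. Add 1: 10000000 = 128. So the value is −128.

-128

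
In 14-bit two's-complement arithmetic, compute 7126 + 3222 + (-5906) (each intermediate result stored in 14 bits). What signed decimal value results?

4442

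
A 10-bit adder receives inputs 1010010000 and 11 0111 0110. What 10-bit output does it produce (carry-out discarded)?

1000000110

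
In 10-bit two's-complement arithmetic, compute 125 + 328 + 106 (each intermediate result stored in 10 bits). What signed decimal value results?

-465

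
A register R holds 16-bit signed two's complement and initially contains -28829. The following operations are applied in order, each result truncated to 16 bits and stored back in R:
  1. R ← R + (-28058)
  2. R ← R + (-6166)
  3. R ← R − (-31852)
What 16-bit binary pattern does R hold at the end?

Start: R = -28829 = 1000111101100011.
R = -28829 + (-28058) = -56887; wraps to 8649 = 0010000111001001
R = 8649 + (-6166) = 2483 = 0000100110110011
R = 2483 − (-31852) = 34335; wraps to -31201 = 1000011000011111

1000011000011111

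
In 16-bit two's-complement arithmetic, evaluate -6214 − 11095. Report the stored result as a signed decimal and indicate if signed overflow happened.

-17309; no overflow

-6214 → 1110011110111010
11095 → 0010101101010111
Subtract via negate-and-add: invert 0010101101010111 + 1 = 1101010010101001 (i.e. -11095).
  1110011110111010
+ 1101010010101001
= 1011110001100011  (discard carry-out 1)
Result 1011110001100011: MSB = 1 → 48227 − 65536 = -17309.
Both addends (after negating the subtrahend) are negative and so is the stored result: no signed overflow.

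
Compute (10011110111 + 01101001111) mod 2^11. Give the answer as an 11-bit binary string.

00001000110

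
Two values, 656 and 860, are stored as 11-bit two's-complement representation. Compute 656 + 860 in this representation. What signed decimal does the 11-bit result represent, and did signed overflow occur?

-532; overflow

656 → 01010010000
860 → 01101011100
  01010010000
+ 01101011100
= 10111101100
Result 10111101100: MSB = 1 → 1516 − 2048 = -532.
Both addends are non-negative but the stored result is negative: signed overflow. The true value 656 + 860 = 1516 lies outside [-1024, 1023].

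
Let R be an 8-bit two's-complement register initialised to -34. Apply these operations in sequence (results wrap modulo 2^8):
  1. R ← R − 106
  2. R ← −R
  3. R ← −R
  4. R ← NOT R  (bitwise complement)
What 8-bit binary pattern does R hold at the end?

10001011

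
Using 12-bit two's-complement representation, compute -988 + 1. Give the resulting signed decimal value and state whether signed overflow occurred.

-988 → 110000100100
1 → 000000000001
  110000100100
+ 000000000001
= 110000100101
Result 110000100101: MSB = 1 → 3109 − 4096 = -987.
Addends have opposite signs, so signed overflow cannot occur.

-987; no overflow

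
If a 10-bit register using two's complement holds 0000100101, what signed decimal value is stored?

MSB is 0, so the value is non-negative: 0000100101 = 37.

37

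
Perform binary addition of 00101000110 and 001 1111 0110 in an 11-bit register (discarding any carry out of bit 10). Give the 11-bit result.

01100111100

  00101000110
+ 00111110110
= 01100111100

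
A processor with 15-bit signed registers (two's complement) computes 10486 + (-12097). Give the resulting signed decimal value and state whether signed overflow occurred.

-1611; no overflow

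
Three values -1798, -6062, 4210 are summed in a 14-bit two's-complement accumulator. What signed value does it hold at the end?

-3650

-1798 + (-6062) = -7860 (10000101001100)
-7860 + 4210 = -3650 (11000110111110)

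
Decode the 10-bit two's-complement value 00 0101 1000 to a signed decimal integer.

88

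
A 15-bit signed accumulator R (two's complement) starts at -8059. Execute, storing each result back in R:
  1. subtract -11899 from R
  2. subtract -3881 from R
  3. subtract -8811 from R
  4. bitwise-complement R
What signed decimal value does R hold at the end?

16235

Start: R = -8059 = 110000010000101.
R = -8059 − (-11899) = 3840 = 000111100000000
R = 3840 − (-3881) = 7721 = 001111000101001
R = 7721 − (-8811) = 16532; wraps to -16236 = 100000010010100
R = NOT 100000010010100 = 011111101101011 = 16235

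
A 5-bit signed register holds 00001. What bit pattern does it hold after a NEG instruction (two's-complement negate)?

Invert: 11110. Add 1: 11111.

11111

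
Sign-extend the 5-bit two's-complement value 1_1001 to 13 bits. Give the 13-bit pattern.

MSB of 11001 is 1; replicate it into the new high bits.
11111111|11001 → 1111111111001 (still -7).

1111111111001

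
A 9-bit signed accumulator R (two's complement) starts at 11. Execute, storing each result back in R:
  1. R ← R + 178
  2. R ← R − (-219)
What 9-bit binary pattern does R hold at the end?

110011000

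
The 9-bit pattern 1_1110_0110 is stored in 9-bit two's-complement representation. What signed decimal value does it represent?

-26

MSB is 1, so the value is negative.
Unsigned reading: 486. Subtract 2^9 = 512: 486 − 512 = -26.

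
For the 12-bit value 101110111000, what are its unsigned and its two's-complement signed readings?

unsigned = 3000, signed = -1096

Unsigned: 101110111000 = 3000.
Signed: MSB=1 → 3000 − 4096 = -1096.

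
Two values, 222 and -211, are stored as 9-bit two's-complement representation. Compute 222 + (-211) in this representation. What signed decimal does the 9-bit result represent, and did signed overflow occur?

11; no overflow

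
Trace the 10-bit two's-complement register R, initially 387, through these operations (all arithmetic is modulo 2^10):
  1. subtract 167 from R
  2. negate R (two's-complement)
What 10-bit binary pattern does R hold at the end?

1100100100

Start: R = 387 = 0110000011.
R = 387 − 167 = 220 = 0011011100
R = −(220) = -220 = 1100100100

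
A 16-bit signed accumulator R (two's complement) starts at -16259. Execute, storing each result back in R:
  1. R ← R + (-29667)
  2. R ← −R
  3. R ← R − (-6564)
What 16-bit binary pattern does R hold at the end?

1100110100001010

Start: R = -16259 = 1100000001111101.
R = -16259 + (-29667) = -45926; wraps to 19610 = 0100110010011010
R = −(19610) = -19610 = 1011001101100110
R = -19610 − (-6564) = -13046 = 1100110100001010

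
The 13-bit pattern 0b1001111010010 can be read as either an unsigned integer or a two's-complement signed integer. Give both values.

Unsigned: 1001111010010 = 5074.
Signed: MSB=1 → 5074 − 8192 = -3118.

unsigned = 5074, signed = -3118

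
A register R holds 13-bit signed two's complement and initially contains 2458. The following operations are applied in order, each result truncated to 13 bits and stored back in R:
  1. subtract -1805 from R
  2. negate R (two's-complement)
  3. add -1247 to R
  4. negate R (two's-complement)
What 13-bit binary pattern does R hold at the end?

1010110000110

Start: R = 2458 = 0100110011010.
R = 2458 − (-1805) = 4263; wraps to -3929 = 1000010100111
R = −(-3929) = 3929 = 0111101011001
R = 3929 + (-1247) = 2682 = 0101001111010
R = −(2682) = -2682 = 1010110000110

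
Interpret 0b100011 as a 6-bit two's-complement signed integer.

-29

MSB is 1, so the value is negative.
Invert: 011100. Add 1: 011101 = 29. So the value is −29.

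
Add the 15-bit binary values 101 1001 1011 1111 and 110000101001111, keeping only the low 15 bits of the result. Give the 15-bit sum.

011101100001110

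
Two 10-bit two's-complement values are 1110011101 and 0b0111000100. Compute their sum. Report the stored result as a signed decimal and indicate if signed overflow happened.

1110011101 = -99 (signed)
0b0111000100 → 0111000100 = 452 (signed)
  1110011101
+ 0111000100
= 0101100001  (discard carry-out 1)
Result 0101100001: MSB = 0 → value 353.
Addends have opposite signs, so signed overflow cannot occur.

353; no overflow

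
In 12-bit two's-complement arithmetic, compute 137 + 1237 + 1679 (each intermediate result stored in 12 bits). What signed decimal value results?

-1043

137 + 1237 = 1374 (010101011110)
1374 + 1679 = 3053 → wraps to -1043 (101111101101)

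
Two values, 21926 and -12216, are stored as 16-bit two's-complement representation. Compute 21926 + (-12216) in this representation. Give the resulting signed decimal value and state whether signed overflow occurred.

21926 → 0101010110100110
-12216 → 1101000001001000
  0101010110100110
+ 1101000001001000
= 0010010111101110  (discard carry-out 1)
Result 0010010111101110: MSB = 0 → value 9710.
Addends have opposite signs, so signed overflow cannot occur.

9710; no overflow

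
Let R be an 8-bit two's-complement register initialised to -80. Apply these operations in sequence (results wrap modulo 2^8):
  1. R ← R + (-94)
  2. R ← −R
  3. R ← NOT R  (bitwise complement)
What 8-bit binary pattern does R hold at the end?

01010001

Start: R = -80 = 10110000.
R = -80 + (-94) = -174; wraps to 82 = 01010010
R = −(82) = -82 = 10101110
R = NOT 10101110 = 01010001 = 81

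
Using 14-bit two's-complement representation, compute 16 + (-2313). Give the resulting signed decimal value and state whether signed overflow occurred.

-2297; no overflow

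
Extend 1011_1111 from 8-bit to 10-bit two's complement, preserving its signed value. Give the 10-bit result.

1110111111

MSB of 10111111 is 1; replicate it into the new high bits.
11|10111111 → 1110111111 (still -65).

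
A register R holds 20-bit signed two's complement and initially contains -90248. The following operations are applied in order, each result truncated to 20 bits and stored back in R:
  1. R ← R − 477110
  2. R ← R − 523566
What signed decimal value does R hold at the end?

Start: R = -90248 = 11101001111101111000.
R = -90248 − 477110 = -567358; wraps to 481218 = 01110101011111000010
R = 481218 − 523566 = -42348 = 11110101101010010100

-42348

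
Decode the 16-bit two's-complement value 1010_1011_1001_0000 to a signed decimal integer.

-21616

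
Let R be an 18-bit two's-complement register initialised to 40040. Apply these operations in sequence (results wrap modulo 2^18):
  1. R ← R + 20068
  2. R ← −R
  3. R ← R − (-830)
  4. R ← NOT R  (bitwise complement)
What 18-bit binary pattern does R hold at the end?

001110011110001101

Start: R = 40040 = 001001110001101000.
R = 40040 + 20068 = 60108 = 001110101011001100
R = −(60108) = -60108 = 110001010100110100
R = -60108 − (-830) = -59278 = 110001100001110010
R = NOT 110001100001110010 = 001110011110001101 = 59277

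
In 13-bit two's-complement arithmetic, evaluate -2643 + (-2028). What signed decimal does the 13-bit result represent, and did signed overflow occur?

3521; overflow

-2643 → 1010110101101
-2028 → 1100000010100
  1010110101101
+ 1100000010100
= 0110111000001  (discard carry-out 1)
Result 0110111000001: MSB = 0 → value 3521.
Both addends are negative but the stored result is non-negative: signed overflow. The true value -2643 + (-2028) = -4671 lies outside [-4096, 4095].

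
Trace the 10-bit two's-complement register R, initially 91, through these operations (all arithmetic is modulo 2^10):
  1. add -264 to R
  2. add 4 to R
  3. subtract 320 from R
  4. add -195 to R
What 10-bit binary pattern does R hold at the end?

Start: R = 91 = 0001011011.
R = 91 + (-264) = -173 = 1101010011
R = -173 + 4 = -169 = 1101010111
R = -169 − 320 = -489 = 1000010111
R = -489 + (-195) = -684; wraps to 340 = 0101010100

0101010100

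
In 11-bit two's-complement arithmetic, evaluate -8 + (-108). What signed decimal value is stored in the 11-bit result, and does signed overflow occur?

-116; no overflow

-8 → 11111111000
-108 → 11110010100
  11111111000
+ 11110010100
= 11110001100  (discard carry-out 1)
Result 11110001100: MSB = 1 → 1932 − 2048 = -116.
Both addends are negative and so is the stored result: no signed overflow.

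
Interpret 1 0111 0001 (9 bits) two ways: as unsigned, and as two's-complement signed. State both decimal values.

Unsigned: 101110001 = 369.
Signed: MSB=1 → 369 − 512 = -143.

unsigned = 369, signed = -143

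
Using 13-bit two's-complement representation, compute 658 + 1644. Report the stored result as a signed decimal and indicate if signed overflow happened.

2302; no overflow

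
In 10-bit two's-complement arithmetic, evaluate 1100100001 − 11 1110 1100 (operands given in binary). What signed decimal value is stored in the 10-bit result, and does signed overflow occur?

-203; no overflow

1100100001 = -223 (signed)
11 1110 1100 → 1111101100 = -20 (signed)
Subtract via negate-and-add: invert 1111101100 + 1 = 0000010100 (i.e. 20).
  1100100001
+ 0000010100
= 1100110101
Result 1100110101: MSB = 1 → 821 − 1024 = -203.
Addends (after negating the subtrahend) have opposite signs, so signed overflow cannot occur.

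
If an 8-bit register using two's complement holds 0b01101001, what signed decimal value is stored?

MSB is 0, so the value is non-negative: 01101001 = 105.

105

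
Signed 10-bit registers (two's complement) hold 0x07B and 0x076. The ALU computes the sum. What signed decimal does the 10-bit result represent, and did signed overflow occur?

241; no overflow

0x07B = 0001111011 = 123 (signed)
0x076 = 0001110110 = 118 (signed)
  0001111011
+ 0001110110
= 0011110001
Result 0011110001: MSB = 0 → value 241.
Both addends are non-negative and so is the stored result: no signed overflow.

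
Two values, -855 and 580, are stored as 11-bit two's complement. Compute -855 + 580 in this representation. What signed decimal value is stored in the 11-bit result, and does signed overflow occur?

-275; no overflow

-855 → 10010101001
580 → 01001000100
  10010101001
+ 01001000100
= 11011101101
Result 11011101101: MSB = 1 → 1773 − 2048 = -275.
Addends have opposite signs, so signed overflow cannot occur.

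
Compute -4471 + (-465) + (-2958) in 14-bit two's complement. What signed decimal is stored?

-4471 + (-465) = -4936 (10110010111000)
-4936 + (-2958) = -7894 (10000100101010)

-7894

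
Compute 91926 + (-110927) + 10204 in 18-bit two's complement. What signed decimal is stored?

-8797

91926 + (-110927) = -19001 (111011010111000111)
-19001 + 10204 = -8797 (111101110110100011)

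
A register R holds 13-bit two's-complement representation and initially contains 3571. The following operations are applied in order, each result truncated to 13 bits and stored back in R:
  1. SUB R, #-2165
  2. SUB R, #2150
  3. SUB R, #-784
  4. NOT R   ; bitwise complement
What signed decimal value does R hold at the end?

Start: R = 3571 = 0110111110011.
R = 3571 − (-2165) = 5736; wraps to -2456 = 1011001101000
R = -2456 − 2150 = -4606; wraps to 3586 = 0111000000010
R = 3586 − (-784) = 4370; wraps to -3822 = 1000100010010
R = NOT 1000100010010 = 0111011101101 = 3821

3821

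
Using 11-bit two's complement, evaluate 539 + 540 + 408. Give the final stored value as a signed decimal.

539 + 540 = 1079 → wraps to -969 (10000110111)
-969 + 408 = -561 (10111001111)

-561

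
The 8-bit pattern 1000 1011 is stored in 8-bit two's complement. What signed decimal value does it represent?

MSB is 1, so the value is negative.
Unsigned reading: 139. Subtract 2^8 = 256: 139 − 256 = -117.

-117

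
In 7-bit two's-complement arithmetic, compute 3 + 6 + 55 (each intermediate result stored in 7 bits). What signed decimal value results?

3 + 6 = 9 (0001001)
9 + 55 = 64 → wraps to -64 (1000000)

-64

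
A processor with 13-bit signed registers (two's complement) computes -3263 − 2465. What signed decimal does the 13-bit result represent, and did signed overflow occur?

-3263 → 1001101000001
2465 → 0100110100001
Subtract via negate-and-add: invert 0100110100001 + 1 = 1011001011111 (i.e. -2465).
  1001101000001
+ 1011001011111
= 0100110100000  (discard carry-out 1)
Result 0100110100000: MSB = 0 → value 2464.
Both addends (after negating the subtrahend) are negative but the stored result is non-negative: signed overflow. The true value -3263 − 2465 = -5728 lies outside [-4096, 4095].

2464; overflow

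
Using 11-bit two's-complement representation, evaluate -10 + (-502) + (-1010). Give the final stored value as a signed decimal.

526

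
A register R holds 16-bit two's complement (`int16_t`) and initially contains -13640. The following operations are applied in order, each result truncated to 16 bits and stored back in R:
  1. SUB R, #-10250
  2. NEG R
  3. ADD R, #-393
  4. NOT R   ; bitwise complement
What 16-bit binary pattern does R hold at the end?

Start: R = -13640 = 1100101010111000.
R = -13640 − (-10250) = -3390 = 1111001011000010
R = −(-3390) = 3390 = 0000110100111110
R = 3390 + (-393) = 2997 = 0000101110110101
R = NOT 0000101110110101 = 1111010001001010 = -2998

1111010001001010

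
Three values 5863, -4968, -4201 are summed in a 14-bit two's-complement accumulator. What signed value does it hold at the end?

-3306

5863 + (-4968) = 895 (00001101111111)
895 + (-4201) = -3306 (11001100010110)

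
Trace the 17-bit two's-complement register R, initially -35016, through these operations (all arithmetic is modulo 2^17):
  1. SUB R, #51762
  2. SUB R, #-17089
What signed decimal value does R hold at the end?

Start: R = -35016 = 10111011100111000.
R = -35016 − 51762 = -86778; wraps to 44294 = 01010110100000110
R = 44294 − (-17089) = 61383 = 01110111111000111

61383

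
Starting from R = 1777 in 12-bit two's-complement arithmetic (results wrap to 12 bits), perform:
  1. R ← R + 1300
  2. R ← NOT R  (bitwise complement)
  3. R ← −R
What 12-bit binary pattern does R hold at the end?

110000000110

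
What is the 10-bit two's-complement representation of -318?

1011000010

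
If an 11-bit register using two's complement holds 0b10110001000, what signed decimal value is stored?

-632

MSB is 1, so the value is negative.
Invert: 01001110111. Add 1: 01001111000 = 632. So the value is −632.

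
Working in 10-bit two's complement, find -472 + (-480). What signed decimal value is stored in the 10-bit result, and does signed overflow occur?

72; overflow

-472 → 1000101000
-480 → 1000100000
  1000101000
+ 1000100000
= 0001001000  (discard carry-out 1)
Result 0001001000: MSB = 0 → value 72.
Both addends are negative but the stored result is non-negative: signed overflow. The true value -472 + (-480) = -952 lies outside [-512, 511].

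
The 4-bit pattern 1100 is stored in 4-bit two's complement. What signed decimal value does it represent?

-4

MSB is 1, so the value is negative.
Invert: 0011. Add 1: 0100 = 4. So the value is −4.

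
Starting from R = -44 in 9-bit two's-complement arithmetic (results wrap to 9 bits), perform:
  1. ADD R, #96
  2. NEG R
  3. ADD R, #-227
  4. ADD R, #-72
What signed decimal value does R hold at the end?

161

Start: R = -44 = 111010100.
R = -44 + 96 = 52 = 000110100
R = −(52) = -52 = 111001100
R = -52 + (-227) = -279; wraps to 233 = 011101001
R = 233 + (-72) = 161 = 010100001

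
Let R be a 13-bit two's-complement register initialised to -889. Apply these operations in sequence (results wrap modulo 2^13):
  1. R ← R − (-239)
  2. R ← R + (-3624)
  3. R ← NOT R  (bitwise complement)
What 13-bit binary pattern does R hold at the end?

Start: R = -889 = 1110010000111.
R = -889 − (-239) = -650 = 1110101110110
R = -650 + (-3624) = -4274; wraps to 3918 = 0111101001110
R = NOT 0111101001110 = 1000010110001 = -3919

1000010110001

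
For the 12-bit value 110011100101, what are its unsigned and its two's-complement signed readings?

unsigned = 3301, signed = -795

Unsigned: 110011100101 = 3301.
Signed: MSB=1 → 3301 − 4096 = -795.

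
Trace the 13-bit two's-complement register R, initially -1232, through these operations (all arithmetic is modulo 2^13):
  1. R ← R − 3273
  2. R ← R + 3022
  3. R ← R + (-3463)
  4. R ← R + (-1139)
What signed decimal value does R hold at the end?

2107

Start: R = -1232 = 1101100110000.
R = -1232 − 3273 = -4505; wraps to 3687 = 0111001100111
R = 3687 + 3022 = 6709; wraps to -1483 = 1101000110101
R = -1483 + (-3463) = -4946; wraps to 3246 = 0110010101110
R = 3246 + (-1139) = 2107 = 0100000111011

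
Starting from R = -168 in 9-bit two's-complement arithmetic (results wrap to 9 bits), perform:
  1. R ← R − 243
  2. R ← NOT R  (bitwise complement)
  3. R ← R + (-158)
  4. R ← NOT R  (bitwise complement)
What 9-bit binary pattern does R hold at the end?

Start: R = -168 = 101011000.
R = -168 − 243 = -411; wraps to 101 = 001100101
R = NOT 001100101 = 110011010 = -102
R = -102 + (-158) = -260; wraps to 252 = 011111100
R = NOT 011111100 = 100000011 = -253

100000011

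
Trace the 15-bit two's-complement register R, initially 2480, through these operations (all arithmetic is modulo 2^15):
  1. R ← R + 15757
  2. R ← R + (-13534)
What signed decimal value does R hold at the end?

Start: R = 2480 = 000100110110000.
R = 2480 + 15757 = 18237; wraps to -14531 = 100011100111101
R = -14531 + (-13534) = -28065; wraps to 4703 = 001001001011111

4703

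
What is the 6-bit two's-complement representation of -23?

101001

|-23| = 23 = 010111 in 6 bits.
Invert the bits: 101000. Add 1: 101001.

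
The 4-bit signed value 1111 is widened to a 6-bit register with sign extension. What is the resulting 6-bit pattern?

MSB of 1111 is 1; replicate it into the new high bits.
11|1111 → 111111 (still -1).

111111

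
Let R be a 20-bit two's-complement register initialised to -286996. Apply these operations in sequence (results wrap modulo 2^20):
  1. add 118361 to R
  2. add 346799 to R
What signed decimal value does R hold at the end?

178164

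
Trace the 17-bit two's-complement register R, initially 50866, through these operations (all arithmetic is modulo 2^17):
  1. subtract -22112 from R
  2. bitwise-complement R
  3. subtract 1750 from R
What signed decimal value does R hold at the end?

Start: R = 50866 = 01100011010110010.
R = 50866 − (-22112) = 72978; wraps to -58094 = 10001110100010010
R = NOT 10001110100010010 = 01110001011101101 = 58093
R = 58093 − 1750 = 56343 = 01101110000010111

56343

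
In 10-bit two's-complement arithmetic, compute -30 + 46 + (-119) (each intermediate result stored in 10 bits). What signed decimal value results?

-30 + 46 = 16 (0000010000)
16 + (-119) = -103 (1110011001)

-103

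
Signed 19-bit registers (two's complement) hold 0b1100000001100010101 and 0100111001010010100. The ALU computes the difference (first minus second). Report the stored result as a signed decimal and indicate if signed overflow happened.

0b1100000001100010101 → 1100000001100010101 = -130283 (signed)
0100111001010010100 = 160404 (signed)
Subtract via negate-and-add: invert 0100111001010010100 + 1 = 1011000110101101100 (i.e. -160404).
  1100000001100010101
+ 1011000110101101100
= 0111001000010000001  (discard carry-out 1)
Result 0111001000010000001: MSB = 0 → value 233601.
Both addends (after negating the subtrahend) are negative but the stored result is non-negative: signed overflow. The true value -130283 − 160404 = -290687 lies outside [-262144, 262143].

233601; overflow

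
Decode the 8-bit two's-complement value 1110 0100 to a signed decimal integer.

MSB is 1, so the value is negative.
Unsigned reading: 228. Subtract 2^8 = 256: 228 − 256 = -28.

-28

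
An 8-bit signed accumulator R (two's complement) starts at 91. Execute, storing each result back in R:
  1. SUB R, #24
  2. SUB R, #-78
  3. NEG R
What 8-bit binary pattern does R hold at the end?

Start: R = 91 = 01011011.
R = 91 − 24 = 67 = 01000011
R = 67 − (-78) = 145; wraps to -111 = 10010001
R = −(-111) = 111 = 01101111

01101111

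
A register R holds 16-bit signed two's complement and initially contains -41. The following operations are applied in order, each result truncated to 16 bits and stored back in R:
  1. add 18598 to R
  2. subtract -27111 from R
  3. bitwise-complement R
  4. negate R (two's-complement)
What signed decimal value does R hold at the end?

-19867

Start: R = -41 = 1111111111010111.
R = -41 + 18598 = 18557 = 0100100001111101
R = 18557 − (-27111) = 45668; wraps to -19868 = 1011001001100100
R = NOT 1011001001100100 = 0100110110011011 = 19867
R = −(19867) = -19867 = 1011001001100101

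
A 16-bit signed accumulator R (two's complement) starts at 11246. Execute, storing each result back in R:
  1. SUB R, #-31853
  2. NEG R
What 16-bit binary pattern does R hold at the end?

Start: R = 11246 = 0010101111101110.
R = 11246 − (-31853) = 43099; wraps to -22437 = 1010100001011011
R = −(-22437) = 22437 = 0101011110100101

0101011110100101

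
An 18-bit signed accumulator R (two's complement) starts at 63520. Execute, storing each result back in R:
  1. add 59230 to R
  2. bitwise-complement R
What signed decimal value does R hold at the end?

-122751

Start: R = 63520 = 001111100000100000.
R = 63520 + 59230 = 122750 = 011101111101111110
R = NOT 011101111101111110 = 100010000010000001 = -122751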